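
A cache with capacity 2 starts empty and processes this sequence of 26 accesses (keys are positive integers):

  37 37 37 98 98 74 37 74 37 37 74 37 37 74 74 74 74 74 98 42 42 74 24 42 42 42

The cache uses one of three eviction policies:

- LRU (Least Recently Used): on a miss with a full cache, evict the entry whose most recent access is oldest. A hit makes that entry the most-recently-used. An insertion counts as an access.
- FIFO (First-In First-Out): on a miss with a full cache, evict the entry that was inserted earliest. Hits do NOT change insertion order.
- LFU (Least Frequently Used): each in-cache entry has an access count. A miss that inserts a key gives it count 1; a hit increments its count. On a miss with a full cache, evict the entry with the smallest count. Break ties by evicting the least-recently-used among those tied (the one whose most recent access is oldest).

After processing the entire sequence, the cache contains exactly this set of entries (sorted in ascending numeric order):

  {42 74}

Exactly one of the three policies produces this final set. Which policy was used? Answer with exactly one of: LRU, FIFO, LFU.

Simulating under each policy and comparing final sets:
  LRU: final set = {24 42} -> differs
  FIFO: final set = {24 42} -> differs
  LFU: final set = {42 74} -> MATCHES target
Only LFU produces the target set.

Answer: LFU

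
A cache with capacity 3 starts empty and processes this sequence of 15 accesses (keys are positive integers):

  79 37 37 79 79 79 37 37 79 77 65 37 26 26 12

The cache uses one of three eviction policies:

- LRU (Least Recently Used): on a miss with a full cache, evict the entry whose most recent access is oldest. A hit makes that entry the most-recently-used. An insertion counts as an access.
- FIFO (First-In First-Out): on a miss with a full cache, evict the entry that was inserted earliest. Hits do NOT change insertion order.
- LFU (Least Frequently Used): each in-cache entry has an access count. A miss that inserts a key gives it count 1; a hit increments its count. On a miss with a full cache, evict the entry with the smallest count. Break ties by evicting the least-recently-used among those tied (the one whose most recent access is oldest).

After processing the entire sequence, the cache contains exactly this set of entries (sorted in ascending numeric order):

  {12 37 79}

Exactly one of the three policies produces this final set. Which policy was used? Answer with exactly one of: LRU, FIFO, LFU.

Simulating under each policy and comparing final sets:
  LRU: final set = {12 26 37} -> differs
  FIFO: final set = {12 26 65} -> differs
  LFU: final set = {12 37 79} -> MATCHES target
Only LFU produces the target set.

Answer: LFU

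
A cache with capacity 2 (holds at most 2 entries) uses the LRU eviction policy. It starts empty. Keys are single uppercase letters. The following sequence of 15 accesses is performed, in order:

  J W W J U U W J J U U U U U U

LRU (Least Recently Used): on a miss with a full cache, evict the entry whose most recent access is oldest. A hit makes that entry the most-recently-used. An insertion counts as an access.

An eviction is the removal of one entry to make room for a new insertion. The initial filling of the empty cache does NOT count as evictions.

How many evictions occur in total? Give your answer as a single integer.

Answer: 4

Derivation:
LRU simulation (capacity=2):
  1. access J: MISS. Cache (LRU->MRU): [J]
  2. access W: MISS. Cache (LRU->MRU): [J W]
  3. access W: HIT. Cache (LRU->MRU): [J W]
  4. access J: HIT. Cache (LRU->MRU): [W J]
  5. access U: MISS, evict W. Cache (LRU->MRU): [J U]
  6. access U: HIT. Cache (LRU->MRU): [J U]
  7. access W: MISS, evict J. Cache (LRU->MRU): [U W]
  8. access J: MISS, evict U. Cache (LRU->MRU): [W J]
  9. access J: HIT. Cache (LRU->MRU): [W J]
  10. access U: MISS, evict W. Cache (LRU->MRU): [J U]
  11. access U: HIT. Cache (LRU->MRU): [J U]
  12. access U: HIT. Cache (LRU->MRU): [J U]
  13. access U: HIT. Cache (LRU->MRU): [J U]
  14. access U: HIT. Cache (LRU->MRU): [J U]
  15. access U: HIT. Cache (LRU->MRU): [J U]
Total: 9 hits, 6 misses, 4 evictions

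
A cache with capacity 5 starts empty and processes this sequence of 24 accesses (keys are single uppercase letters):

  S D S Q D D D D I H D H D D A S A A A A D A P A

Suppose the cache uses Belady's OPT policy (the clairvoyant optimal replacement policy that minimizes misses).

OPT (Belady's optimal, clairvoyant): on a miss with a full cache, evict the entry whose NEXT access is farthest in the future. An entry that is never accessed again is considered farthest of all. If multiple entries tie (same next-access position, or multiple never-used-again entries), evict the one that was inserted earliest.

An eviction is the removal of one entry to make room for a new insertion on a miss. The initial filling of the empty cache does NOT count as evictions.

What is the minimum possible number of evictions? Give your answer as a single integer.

OPT (Belady) simulation (capacity=5):
  1. access S: MISS. Cache: [S]
  2. access D: MISS. Cache: [S D]
  3. access S: HIT. Next use of S: step 16. Cache: [S D]
  4. access Q: MISS. Cache: [S D Q]
  5. access D: HIT. Next use of D: step 6. Cache: [S D Q]
  6. access D: HIT. Next use of D: step 7. Cache: [S D Q]
  7. access D: HIT. Next use of D: step 8. Cache: [S D Q]
  8. access D: HIT. Next use of D: step 11. Cache: [S D Q]
  9. access I: MISS. Cache: [S D Q I]
  10. access H: MISS. Cache: [S D Q I H]
  11. access D: HIT. Next use of D: step 13. Cache: [S D Q I H]
  12. access H: HIT. Next use of H: never. Cache: [S D Q I H]
  13. access D: HIT. Next use of D: step 14. Cache: [S D Q I H]
  14. access D: HIT. Next use of D: step 21. Cache: [S D Q I H]
  15. access A: MISS, evict Q (next use: never). Cache: [S D I H A]
  16. access S: HIT. Next use of S: never. Cache: [S D I H A]
  17. access A: HIT. Next use of A: step 18. Cache: [S D I H A]
  18. access A: HIT. Next use of A: step 19. Cache: [S D I H A]
  19. access A: HIT. Next use of A: step 20. Cache: [S D I H A]
  20. access A: HIT. Next use of A: step 22. Cache: [S D I H A]
  21. access D: HIT. Next use of D: never. Cache: [S D I H A]
  22. access A: HIT. Next use of A: step 24. Cache: [S D I H A]
  23. access P: MISS, evict S (next use: never). Cache: [D I H A P]
  24. access A: HIT. Next use of A: never. Cache: [D I H A P]
Total: 17 hits, 7 misses, 2 evictions

Answer: 2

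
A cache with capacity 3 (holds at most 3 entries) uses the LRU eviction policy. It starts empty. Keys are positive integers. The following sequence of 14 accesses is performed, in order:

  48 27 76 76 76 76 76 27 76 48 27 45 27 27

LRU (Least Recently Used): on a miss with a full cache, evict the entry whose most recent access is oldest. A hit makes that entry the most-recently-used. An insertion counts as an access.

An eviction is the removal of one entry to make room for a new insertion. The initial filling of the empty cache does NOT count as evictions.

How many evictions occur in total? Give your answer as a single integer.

Answer: 1

Derivation:
LRU simulation (capacity=3):
  1. access 48: MISS. Cache (LRU->MRU): [48]
  2. access 27: MISS. Cache (LRU->MRU): [48 27]
  3. access 76: MISS. Cache (LRU->MRU): [48 27 76]
  4. access 76: HIT. Cache (LRU->MRU): [48 27 76]
  5. access 76: HIT. Cache (LRU->MRU): [48 27 76]
  6. access 76: HIT. Cache (LRU->MRU): [48 27 76]
  7. access 76: HIT. Cache (LRU->MRU): [48 27 76]
  8. access 27: HIT. Cache (LRU->MRU): [48 76 27]
  9. access 76: HIT. Cache (LRU->MRU): [48 27 76]
  10. access 48: HIT. Cache (LRU->MRU): [27 76 48]
  11. access 27: HIT. Cache (LRU->MRU): [76 48 27]
  12. access 45: MISS, evict 76. Cache (LRU->MRU): [48 27 45]
  13. access 27: HIT. Cache (LRU->MRU): [48 45 27]
  14. access 27: HIT. Cache (LRU->MRU): [48 45 27]
Total: 10 hits, 4 misses, 1 evictions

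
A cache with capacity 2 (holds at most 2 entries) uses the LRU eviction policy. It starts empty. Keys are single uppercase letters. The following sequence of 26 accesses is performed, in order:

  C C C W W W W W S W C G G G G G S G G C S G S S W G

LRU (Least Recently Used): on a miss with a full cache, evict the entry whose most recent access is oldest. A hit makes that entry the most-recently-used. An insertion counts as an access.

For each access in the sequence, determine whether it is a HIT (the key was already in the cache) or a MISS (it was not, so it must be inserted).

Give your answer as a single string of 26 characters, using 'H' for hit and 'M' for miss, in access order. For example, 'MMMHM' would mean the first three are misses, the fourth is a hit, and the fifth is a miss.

LRU simulation (capacity=2):
  1. access C: MISS. Cache (LRU->MRU): [C]
  2. access C: HIT. Cache (LRU->MRU): [C]
  3. access C: HIT. Cache (LRU->MRU): [C]
  4. access W: MISS. Cache (LRU->MRU): [C W]
  5. access W: HIT. Cache (LRU->MRU): [C W]
  6. access W: HIT. Cache (LRU->MRU): [C W]
  7. access W: HIT. Cache (LRU->MRU): [C W]
  8. access W: HIT. Cache (LRU->MRU): [C W]
  9. access S: MISS, evict C. Cache (LRU->MRU): [W S]
  10. access W: HIT. Cache (LRU->MRU): [S W]
  11. access C: MISS, evict S. Cache (LRU->MRU): [W C]
  12. access G: MISS, evict W. Cache (LRU->MRU): [C G]
  13. access G: HIT. Cache (LRU->MRU): [C G]
  14. access G: HIT. Cache (LRU->MRU): [C G]
  15. access G: HIT. Cache (LRU->MRU): [C G]
  16. access G: HIT. Cache (LRU->MRU): [C G]
  17. access S: MISS, evict C. Cache (LRU->MRU): [G S]
  18. access G: HIT. Cache (LRU->MRU): [S G]
  19. access G: HIT. Cache (LRU->MRU): [S G]
  20. access C: MISS, evict S. Cache (LRU->MRU): [G C]
  21. access S: MISS, evict G. Cache (LRU->MRU): [C S]
  22. access G: MISS, evict C. Cache (LRU->MRU): [S G]
  23. access S: HIT. Cache (LRU->MRU): [G S]
  24. access S: HIT. Cache (LRU->MRU): [G S]
  25. access W: MISS, evict G. Cache (LRU->MRU): [S W]
  26. access G: MISS, evict S. Cache (LRU->MRU): [W G]
Total: 15 hits, 11 misses, 9 evictions

Answer: MHHMHHHHMHMMHHHHMHHMMMHHMM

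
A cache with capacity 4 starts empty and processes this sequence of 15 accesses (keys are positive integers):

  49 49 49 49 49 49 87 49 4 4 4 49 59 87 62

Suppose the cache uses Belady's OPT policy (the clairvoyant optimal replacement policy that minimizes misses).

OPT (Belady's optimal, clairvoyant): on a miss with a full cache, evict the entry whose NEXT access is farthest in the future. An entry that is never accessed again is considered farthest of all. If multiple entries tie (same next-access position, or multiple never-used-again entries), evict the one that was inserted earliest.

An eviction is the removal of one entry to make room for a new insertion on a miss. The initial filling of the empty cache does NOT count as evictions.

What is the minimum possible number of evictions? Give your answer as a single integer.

OPT (Belady) simulation (capacity=4):
  1. access 49: MISS. Cache: [49]
  2. access 49: HIT. Next use of 49: step 3. Cache: [49]
  3. access 49: HIT. Next use of 49: step 4. Cache: [49]
  4. access 49: HIT. Next use of 49: step 5. Cache: [49]
  5. access 49: HIT. Next use of 49: step 6. Cache: [49]
  6. access 49: HIT. Next use of 49: step 8. Cache: [49]
  7. access 87: MISS. Cache: [49 87]
  8. access 49: HIT. Next use of 49: step 12. Cache: [49 87]
  9. access 4: MISS. Cache: [49 87 4]
  10. access 4: HIT. Next use of 4: step 11. Cache: [49 87 4]
  11. access 4: HIT. Next use of 4: never. Cache: [49 87 4]
  12. access 49: HIT. Next use of 49: never. Cache: [49 87 4]
  13. access 59: MISS. Cache: [49 87 4 59]
  14. access 87: HIT. Next use of 87: never. Cache: [49 87 4 59]
  15. access 62: MISS, evict 49 (next use: never). Cache: [87 4 59 62]
Total: 10 hits, 5 misses, 1 evictions

Answer: 1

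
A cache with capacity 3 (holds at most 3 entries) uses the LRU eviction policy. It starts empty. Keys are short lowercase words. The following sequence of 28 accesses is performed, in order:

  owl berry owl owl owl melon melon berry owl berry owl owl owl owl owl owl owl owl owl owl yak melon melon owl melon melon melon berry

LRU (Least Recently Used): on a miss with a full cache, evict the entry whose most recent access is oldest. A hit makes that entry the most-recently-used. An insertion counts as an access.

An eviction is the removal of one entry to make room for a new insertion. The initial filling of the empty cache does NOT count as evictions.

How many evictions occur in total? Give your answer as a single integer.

LRU simulation (capacity=3):
  1. access owl: MISS. Cache (LRU->MRU): [owl]
  2. access berry: MISS. Cache (LRU->MRU): [owl berry]
  3. access owl: HIT. Cache (LRU->MRU): [berry owl]
  4. access owl: HIT. Cache (LRU->MRU): [berry owl]
  5. access owl: HIT. Cache (LRU->MRU): [berry owl]
  6. access melon: MISS. Cache (LRU->MRU): [berry owl melon]
  7. access melon: HIT. Cache (LRU->MRU): [berry owl melon]
  8. access berry: HIT. Cache (LRU->MRU): [owl melon berry]
  9. access owl: HIT. Cache (LRU->MRU): [melon berry owl]
  10. access berry: HIT. Cache (LRU->MRU): [melon owl berry]
  11. access owl: HIT. Cache (LRU->MRU): [melon berry owl]
  12. access owl: HIT. Cache (LRU->MRU): [melon berry owl]
  13. access owl: HIT. Cache (LRU->MRU): [melon berry owl]
  14. access owl: HIT. Cache (LRU->MRU): [melon berry owl]
  15. access owl: HIT. Cache (LRU->MRU): [melon berry owl]
  16. access owl: HIT. Cache (LRU->MRU): [melon berry owl]
  17. access owl: HIT. Cache (LRU->MRU): [melon berry owl]
  18. access owl: HIT. Cache (LRU->MRU): [melon berry owl]
  19. access owl: HIT. Cache (LRU->MRU): [melon berry owl]
  20. access owl: HIT. Cache (LRU->MRU): [melon berry owl]
  21. access yak: MISS, evict melon. Cache (LRU->MRU): [berry owl yak]
  22. access melon: MISS, evict berry. Cache (LRU->MRU): [owl yak melon]
  23. access melon: HIT. Cache (LRU->MRU): [owl yak melon]
  24. access owl: HIT. Cache (LRU->MRU): [yak melon owl]
  25. access melon: HIT. Cache (LRU->MRU): [yak owl melon]
  26. access melon: HIT. Cache (LRU->MRU): [yak owl melon]
  27. access melon: HIT. Cache (LRU->MRU): [yak owl melon]
  28. access berry: MISS, evict yak. Cache (LRU->MRU): [owl melon berry]
Total: 22 hits, 6 misses, 3 evictions

Answer: 3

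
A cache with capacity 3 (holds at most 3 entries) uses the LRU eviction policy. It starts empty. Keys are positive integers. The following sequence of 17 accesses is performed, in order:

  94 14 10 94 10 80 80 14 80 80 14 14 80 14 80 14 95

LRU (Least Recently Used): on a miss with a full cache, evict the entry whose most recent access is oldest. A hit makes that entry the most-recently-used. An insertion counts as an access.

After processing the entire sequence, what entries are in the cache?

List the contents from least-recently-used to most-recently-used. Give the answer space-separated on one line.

LRU simulation (capacity=3):
  1. access 94: MISS. Cache (LRU->MRU): [94]
  2. access 14: MISS. Cache (LRU->MRU): [94 14]
  3. access 10: MISS. Cache (LRU->MRU): [94 14 10]
  4. access 94: HIT. Cache (LRU->MRU): [14 10 94]
  5. access 10: HIT. Cache (LRU->MRU): [14 94 10]
  6. access 80: MISS, evict 14. Cache (LRU->MRU): [94 10 80]
  7. access 80: HIT. Cache (LRU->MRU): [94 10 80]
  8. access 14: MISS, evict 94. Cache (LRU->MRU): [10 80 14]
  9. access 80: HIT. Cache (LRU->MRU): [10 14 80]
  10. access 80: HIT. Cache (LRU->MRU): [10 14 80]
  11. access 14: HIT. Cache (LRU->MRU): [10 80 14]
  12. access 14: HIT. Cache (LRU->MRU): [10 80 14]
  13. access 80: HIT. Cache (LRU->MRU): [10 14 80]
  14. access 14: HIT. Cache (LRU->MRU): [10 80 14]
  15. access 80: HIT. Cache (LRU->MRU): [10 14 80]
  16. access 14: HIT. Cache (LRU->MRU): [10 80 14]
  17. access 95: MISS, evict 10. Cache (LRU->MRU): [80 14 95]
Total: 11 hits, 6 misses, 3 evictions

Answer: 80 14 95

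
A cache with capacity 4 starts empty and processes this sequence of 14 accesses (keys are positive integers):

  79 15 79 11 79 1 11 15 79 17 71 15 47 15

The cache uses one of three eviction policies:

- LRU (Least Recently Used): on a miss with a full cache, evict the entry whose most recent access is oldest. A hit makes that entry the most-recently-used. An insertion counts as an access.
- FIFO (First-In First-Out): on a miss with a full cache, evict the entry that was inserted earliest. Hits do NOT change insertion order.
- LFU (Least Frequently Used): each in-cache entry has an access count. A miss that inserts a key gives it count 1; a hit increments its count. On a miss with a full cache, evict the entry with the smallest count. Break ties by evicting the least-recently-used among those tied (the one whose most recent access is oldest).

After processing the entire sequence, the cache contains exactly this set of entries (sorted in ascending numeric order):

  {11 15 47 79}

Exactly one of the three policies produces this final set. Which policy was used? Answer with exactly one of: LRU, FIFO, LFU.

Simulating under each policy and comparing final sets:
  LRU: final set = {15 17 47 71} -> differs
  FIFO: final set = {15 17 47 71} -> differs
  LFU: final set = {11 15 47 79} -> MATCHES target
Only LFU produces the target set.

Answer: LFU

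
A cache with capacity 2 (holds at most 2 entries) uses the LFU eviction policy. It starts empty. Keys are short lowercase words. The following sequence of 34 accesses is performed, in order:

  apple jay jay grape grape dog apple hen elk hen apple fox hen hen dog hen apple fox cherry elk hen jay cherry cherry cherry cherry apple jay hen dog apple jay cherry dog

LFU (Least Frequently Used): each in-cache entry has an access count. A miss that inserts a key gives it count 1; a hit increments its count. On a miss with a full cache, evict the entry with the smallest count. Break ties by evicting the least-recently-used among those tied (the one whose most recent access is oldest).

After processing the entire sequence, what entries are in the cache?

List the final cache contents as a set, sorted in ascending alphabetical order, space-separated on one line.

LFU simulation (capacity=2):
  1. access apple: MISS. Cache: [apple(c=1)]
  2. access jay: MISS. Cache: [apple(c=1) jay(c=1)]
  3. access jay: HIT, count now 2. Cache: [apple(c=1) jay(c=2)]
  4. access grape: MISS, evict apple(c=1). Cache: [grape(c=1) jay(c=2)]
  5. access grape: HIT, count now 2. Cache: [jay(c=2) grape(c=2)]
  6. access dog: MISS, evict jay(c=2). Cache: [dog(c=1) grape(c=2)]
  7. access apple: MISS, evict dog(c=1). Cache: [apple(c=1) grape(c=2)]
  8. access hen: MISS, evict apple(c=1). Cache: [hen(c=1) grape(c=2)]
  9. access elk: MISS, evict hen(c=1). Cache: [elk(c=1) grape(c=2)]
  10. access hen: MISS, evict elk(c=1). Cache: [hen(c=1) grape(c=2)]
  11. access apple: MISS, evict hen(c=1). Cache: [apple(c=1) grape(c=2)]
  12. access fox: MISS, evict apple(c=1). Cache: [fox(c=1) grape(c=2)]
  13. access hen: MISS, evict fox(c=1). Cache: [hen(c=1) grape(c=2)]
  14. access hen: HIT, count now 2. Cache: [grape(c=2) hen(c=2)]
  15. access dog: MISS, evict grape(c=2). Cache: [dog(c=1) hen(c=2)]
  16. access hen: HIT, count now 3. Cache: [dog(c=1) hen(c=3)]
  17. access apple: MISS, evict dog(c=1). Cache: [apple(c=1) hen(c=3)]
  18. access fox: MISS, evict apple(c=1). Cache: [fox(c=1) hen(c=3)]
  19. access cherry: MISS, evict fox(c=1). Cache: [cherry(c=1) hen(c=3)]
  20. access elk: MISS, evict cherry(c=1). Cache: [elk(c=1) hen(c=3)]
  21. access hen: HIT, count now 4. Cache: [elk(c=1) hen(c=4)]
  22. access jay: MISS, evict elk(c=1). Cache: [jay(c=1) hen(c=4)]
  23. access cherry: MISS, evict jay(c=1). Cache: [cherry(c=1) hen(c=4)]
  24. access cherry: HIT, count now 2. Cache: [cherry(c=2) hen(c=4)]
  25. access cherry: HIT, count now 3. Cache: [cherry(c=3) hen(c=4)]
  26. access cherry: HIT, count now 4. Cache: [hen(c=4) cherry(c=4)]
  27. access apple: MISS, evict hen(c=4). Cache: [apple(c=1) cherry(c=4)]
  28. access jay: MISS, evict apple(c=1). Cache: [jay(c=1) cherry(c=4)]
  29. access hen: MISS, evict jay(c=1). Cache: [hen(c=1) cherry(c=4)]
  30. access dog: MISS, evict hen(c=1). Cache: [dog(c=1) cherry(c=4)]
  31. access apple: MISS, evict dog(c=1). Cache: [apple(c=1) cherry(c=4)]
  32. access jay: MISS, evict apple(c=1). Cache: [jay(c=1) cherry(c=4)]
  33. access cherry: HIT, count now 5. Cache: [jay(c=1) cherry(c=5)]
  34. access dog: MISS, evict jay(c=1). Cache: [dog(c=1) cherry(c=5)]
Total: 9 hits, 25 misses, 23 evictions

Answer: cherry dog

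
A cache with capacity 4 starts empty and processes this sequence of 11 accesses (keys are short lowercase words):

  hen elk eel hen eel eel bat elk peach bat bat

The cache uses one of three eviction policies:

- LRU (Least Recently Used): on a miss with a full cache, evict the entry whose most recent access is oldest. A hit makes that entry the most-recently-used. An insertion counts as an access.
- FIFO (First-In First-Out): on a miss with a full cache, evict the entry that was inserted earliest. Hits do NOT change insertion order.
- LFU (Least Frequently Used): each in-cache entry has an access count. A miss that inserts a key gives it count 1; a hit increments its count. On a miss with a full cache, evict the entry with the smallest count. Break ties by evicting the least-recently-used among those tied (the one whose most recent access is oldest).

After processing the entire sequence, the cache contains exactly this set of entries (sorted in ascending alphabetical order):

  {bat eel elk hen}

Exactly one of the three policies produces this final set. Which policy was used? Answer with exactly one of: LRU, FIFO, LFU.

Answer: LFU

Derivation:
Simulating under each policy and comparing final sets:
  LRU: final set = {bat eel elk peach} -> differs
  FIFO: final set = {bat eel elk peach} -> differs
  LFU: final set = {bat eel elk hen} -> MATCHES target
Only LFU produces the target set.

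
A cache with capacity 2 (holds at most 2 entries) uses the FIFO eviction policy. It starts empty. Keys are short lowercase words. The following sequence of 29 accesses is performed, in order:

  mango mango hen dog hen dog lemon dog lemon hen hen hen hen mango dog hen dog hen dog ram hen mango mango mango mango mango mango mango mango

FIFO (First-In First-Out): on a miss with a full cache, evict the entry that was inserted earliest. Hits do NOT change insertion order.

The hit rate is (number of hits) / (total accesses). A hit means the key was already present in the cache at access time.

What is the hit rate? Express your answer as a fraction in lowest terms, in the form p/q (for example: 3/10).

FIFO simulation (capacity=2):
  1. access mango: MISS. Cache (old->new): [mango]
  2. access mango: HIT. Cache (old->new): [mango]
  3. access hen: MISS. Cache (old->new): [mango hen]
  4. access dog: MISS, evict mango. Cache (old->new): [hen dog]
  5. access hen: HIT. Cache (old->new): [hen dog]
  6. access dog: HIT. Cache (old->new): [hen dog]
  7. access lemon: MISS, evict hen. Cache (old->new): [dog lemon]
  8. access dog: HIT. Cache (old->new): [dog lemon]
  9. access lemon: HIT. Cache (old->new): [dog lemon]
  10. access hen: MISS, evict dog. Cache (old->new): [lemon hen]
  11. access hen: HIT. Cache (old->new): [lemon hen]
  12. access hen: HIT. Cache (old->new): [lemon hen]
  13. access hen: HIT. Cache (old->new): [lemon hen]
  14. access mango: MISS, evict lemon. Cache (old->new): [hen mango]
  15. access dog: MISS, evict hen. Cache (old->new): [mango dog]
  16. access hen: MISS, evict mango. Cache (old->new): [dog hen]
  17. access dog: HIT. Cache (old->new): [dog hen]
  18. access hen: HIT. Cache (old->new): [dog hen]
  19. access dog: HIT. Cache (old->new): [dog hen]
  20. access ram: MISS, evict dog. Cache (old->new): [hen ram]
  21. access hen: HIT. Cache (old->new): [hen ram]
  22. access mango: MISS, evict hen. Cache (old->new): [ram mango]
  23. access mango: HIT. Cache (old->new): [ram mango]
  24. access mango: HIT. Cache (old->new): [ram mango]
  25. access mango: HIT. Cache (old->new): [ram mango]
  26. access mango: HIT. Cache (old->new): [ram mango]
  27. access mango: HIT. Cache (old->new): [ram mango]
  28. access mango: HIT. Cache (old->new): [ram mango]
  29. access mango: HIT. Cache (old->new): [ram mango]
Total: 19 hits, 10 misses, 8 evictions

Hit rate = 19/29

Answer: 19/29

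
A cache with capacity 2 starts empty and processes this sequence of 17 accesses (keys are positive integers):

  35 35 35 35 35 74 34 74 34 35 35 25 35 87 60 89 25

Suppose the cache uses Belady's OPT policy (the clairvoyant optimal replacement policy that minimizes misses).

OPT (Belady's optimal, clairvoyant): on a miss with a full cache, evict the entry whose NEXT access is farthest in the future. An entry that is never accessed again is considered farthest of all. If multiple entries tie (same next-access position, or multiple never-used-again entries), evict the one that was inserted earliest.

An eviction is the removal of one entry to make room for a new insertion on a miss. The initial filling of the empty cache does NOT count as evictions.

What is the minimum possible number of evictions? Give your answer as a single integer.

Answer: 6

Derivation:
OPT (Belady) simulation (capacity=2):
  1. access 35: MISS. Cache: [35]
  2. access 35: HIT. Next use of 35: step 3. Cache: [35]
  3. access 35: HIT. Next use of 35: step 4. Cache: [35]
  4. access 35: HIT. Next use of 35: step 5. Cache: [35]
  5. access 35: HIT. Next use of 35: step 10. Cache: [35]
  6. access 74: MISS. Cache: [35 74]
  7. access 34: MISS, evict 35 (next use: step 10). Cache: [74 34]
  8. access 74: HIT. Next use of 74: never. Cache: [74 34]
  9. access 34: HIT. Next use of 34: never. Cache: [74 34]
  10. access 35: MISS, evict 74 (next use: never). Cache: [34 35]
  11. access 35: HIT. Next use of 35: step 13. Cache: [34 35]
  12. access 25: MISS, evict 34 (next use: never). Cache: [35 25]
  13. access 35: HIT. Next use of 35: never. Cache: [35 25]
  14. access 87: MISS, evict 35 (next use: never). Cache: [25 87]
  15. access 60: MISS, evict 87 (next use: never). Cache: [25 60]
  16. access 89: MISS, evict 60 (next use: never). Cache: [25 89]
  17. access 25: HIT. Next use of 25: never. Cache: [25 89]
Total: 9 hits, 8 misses, 6 evictions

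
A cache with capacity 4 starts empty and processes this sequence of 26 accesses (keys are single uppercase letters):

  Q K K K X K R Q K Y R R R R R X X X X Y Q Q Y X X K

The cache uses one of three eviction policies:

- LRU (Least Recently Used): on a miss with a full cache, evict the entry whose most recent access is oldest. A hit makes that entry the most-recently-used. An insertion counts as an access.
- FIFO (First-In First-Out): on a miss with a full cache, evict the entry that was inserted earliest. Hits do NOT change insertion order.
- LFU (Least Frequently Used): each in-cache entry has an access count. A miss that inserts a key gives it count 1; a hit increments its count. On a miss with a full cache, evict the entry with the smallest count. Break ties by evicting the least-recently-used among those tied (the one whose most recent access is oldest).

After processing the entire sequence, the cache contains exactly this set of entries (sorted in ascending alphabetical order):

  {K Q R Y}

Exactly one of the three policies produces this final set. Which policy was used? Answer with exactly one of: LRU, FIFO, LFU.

Simulating under each policy and comparing final sets:
  LRU: final set = {K Q X Y} -> differs
  FIFO: final set = {K Q R Y} -> MATCHES target
  LFU: final set = {K R X Y} -> differs
Only FIFO produces the target set.

Answer: FIFO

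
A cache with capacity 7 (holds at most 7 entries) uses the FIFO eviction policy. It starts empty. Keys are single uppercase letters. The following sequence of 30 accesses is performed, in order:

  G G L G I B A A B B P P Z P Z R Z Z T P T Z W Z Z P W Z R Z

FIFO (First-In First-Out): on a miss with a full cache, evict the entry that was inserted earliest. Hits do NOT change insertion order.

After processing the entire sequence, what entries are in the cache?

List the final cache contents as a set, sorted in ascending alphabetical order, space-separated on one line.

FIFO simulation (capacity=7):
  1. access G: MISS. Cache (old->new): [G]
  2. access G: HIT. Cache (old->new): [G]
  3. access L: MISS. Cache (old->new): [G L]
  4. access G: HIT. Cache (old->new): [G L]
  5. access I: MISS. Cache (old->new): [G L I]
  6. access B: MISS. Cache (old->new): [G L I B]
  7. access A: MISS. Cache (old->new): [G L I B A]
  8. access A: HIT. Cache (old->new): [G L I B A]
  9. access B: HIT. Cache (old->new): [G L I B A]
  10. access B: HIT. Cache (old->new): [G L I B A]
  11. access P: MISS. Cache (old->new): [G L I B A P]
  12. access P: HIT. Cache (old->new): [G L I B A P]
  13. access Z: MISS. Cache (old->new): [G L I B A P Z]
  14. access P: HIT. Cache (old->new): [G L I B A P Z]
  15. access Z: HIT. Cache (old->new): [G L I B A P Z]
  16. access R: MISS, evict G. Cache (old->new): [L I B A P Z R]
  17. access Z: HIT. Cache (old->new): [L I B A P Z R]
  18. access Z: HIT. Cache (old->new): [L I B A P Z R]
  19. access T: MISS, evict L. Cache (old->new): [I B A P Z R T]
  20. access P: HIT. Cache (old->new): [I B A P Z R T]
  21. access T: HIT. Cache (old->new): [I B A P Z R T]
  22. access Z: HIT. Cache (old->new): [I B A P Z R T]
  23. access W: MISS, evict I. Cache (old->new): [B A P Z R T W]
  24. access Z: HIT. Cache (old->new): [B A P Z R T W]
  25. access Z: HIT. Cache (old->new): [B A P Z R T W]
  26. access P: HIT. Cache (old->new): [B A P Z R T W]
  27. access W: HIT. Cache (old->new): [B A P Z R T W]
  28. access Z: HIT. Cache (old->new): [B A P Z R T W]
  29. access R: HIT. Cache (old->new): [B A P Z R T W]
  30. access Z: HIT. Cache (old->new): [B A P Z R T W]
Total: 20 hits, 10 misses, 3 evictions

Answer: A B P R T W Z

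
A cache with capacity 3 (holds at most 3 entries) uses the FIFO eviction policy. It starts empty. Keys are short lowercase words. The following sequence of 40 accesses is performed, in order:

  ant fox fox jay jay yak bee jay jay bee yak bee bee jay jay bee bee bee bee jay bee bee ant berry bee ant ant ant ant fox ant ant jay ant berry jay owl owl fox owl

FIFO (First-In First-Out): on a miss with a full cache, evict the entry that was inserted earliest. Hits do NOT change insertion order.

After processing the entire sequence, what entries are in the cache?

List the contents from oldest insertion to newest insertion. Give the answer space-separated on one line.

Answer: berry owl fox

Derivation:
FIFO simulation (capacity=3):
  1. access ant: MISS. Cache (old->new): [ant]
  2. access fox: MISS. Cache (old->new): [ant fox]
  3. access fox: HIT. Cache (old->new): [ant fox]
  4. access jay: MISS. Cache (old->new): [ant fox jay]
  5. access jay: HIT. Cache (old->new): [ant fox jay]
  6. access yak: MISS, evict ant. Cache (old->new): [fox jay yak]
  7. access bee: MISS, evict fox. Cache (old->new): [jay yak bee]
  8. access jay: HIT. Cache (old->new): [jay yak bee]
  9. access jay: HIT. Cache (old->new): [jay yak bee]
  10. access bee: HIT. Cache (old->new): [jay yak bee]
  11. access yak: HIT. Cache (old->new): [jay yak bee]
  12. access bee: HIT. Cache (old->new): [jay yak bee]
  13. access bee: HIT. Cache (old->new): [jay yak bee]
  14. access jay: HIT. Cache (old->new): [jay yak bee]
  15. access jay: HIT. Cache (old->new): [jay yak bee]
  16. access bee: HIT. Cache (old->new): [jay yak bee]
  17. access bee: HIT. Cache (old->new): [jay yak bee]
  18. access bee: HIT. Cache (old->new): [jay yak bee]
  19. access bee: HIT. Cache (old->new): [jay yak bee]
  20. access jay: HIT. Cache (old->new): [jay yak bee]
  21. access bee: HIT. Cache (old->new): [jay yak bee]
  22. access bee: HIT. Cache (old->new): [jay yak bee]
  23. access ant: MISS, evict jay. Cache (old->new): [yak bee ant]
  24. access berry: MISS, evict yak. Cache (old->new): [bee ant berry]
  25. access bee: HIT. Cache (old->new): [bee ant berry]
  26. access ant: HIT. Cache (old->new): [bee ant berry]
  27. access ant: HIT. Cache (old->new): [bee ant berry]
  28. access ant: HIT. Cache (old->new): [bee ant berry]
  29. access ant: HIT. Cache (old->new): [bee ant berry]
  30. access fox: MISS, evict bee. Cache (old->new): [ant berry fox]
  31. access ant: HIT. Cache (old->new): [ant berry fox]
  32. access ant: HIT. Cache (old->new): [ant berry fox]
  33. access jay: MISS, evict ant. Cache (old->new): [berry fox jay]
  34. access ant: MISS, evict berry. Cache (old->new): [fox jay ant]
  35. access berry: MISS, evict fox. Cache (old->new): [jay ant berry]
  36. access jay: HIT. Cache (old->new): [jay ant berry]
  37. access owl: MISS, evict jay. Cache (old->new): [ant berry owl]
  38. access owl: HIT. Cache (old->new): [ant berry owl]
  39. access fox: MISS, evict ant. Cache (old->new): [berry owl fox]
  40. access owl: HIT. Cache (old->new): [berry owl fox]
Total: 27 hits, 13 misses, 10 evictions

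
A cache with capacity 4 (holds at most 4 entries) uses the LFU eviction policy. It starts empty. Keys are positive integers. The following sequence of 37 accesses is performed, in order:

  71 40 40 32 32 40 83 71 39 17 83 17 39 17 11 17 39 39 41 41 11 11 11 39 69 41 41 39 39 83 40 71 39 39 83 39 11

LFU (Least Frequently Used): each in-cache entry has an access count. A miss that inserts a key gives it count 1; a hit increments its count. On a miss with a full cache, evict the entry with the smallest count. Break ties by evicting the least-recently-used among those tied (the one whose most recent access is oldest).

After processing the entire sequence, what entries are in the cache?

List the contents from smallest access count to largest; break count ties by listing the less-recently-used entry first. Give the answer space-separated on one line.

LFU simulation (capacity=4):
  1. access 71: MISS. Cache: [71(c=1)]
  2. access 40: MISS. Cache: [71(c=1) 40(c=1)]
  3. access 40: HIT, count now 2. Cache: [71(c=1) 40(c=2)]
  4. access 32: MISS. Cache: [71(c=1) 32(c=1) 40(c=2)]
  5. access 32: HIT, count now 2. Cache: [71(c=1) 40(c=2) 32(c=2)]
  6. access 40: HIT, count now 3. Cache: [71(c=1) 32(c=2) 40(c=3)]
  7. access 83: MISS. Cache: [71(c=1) 83(c=1) 32(c=2) 40(c=3)]
  8. access 71: HIT, count now 2. Cache: [83(c=1) 32(c=2) 71(c=2) 40(c=3)]
  9. access 39: MISS, evict 83(c=1). Cache: [39(c=1) 32(c=2) 71(c=2) 40(c=3)]
  10. access 17: MISS, evict 39(c=1). Cache: [17(c=1) 32(c=2) 71(c=2) 40(c=3)]
  11. access 83: MISS, evict 17(c=1). Cache: [83(c=1) 32(c=2) 71(c=2) 40(c=3)]
  12. access 17: MISS, evict 83(c=1). Cache: [17(c=1) 32(c=2) 71(c=2) 40(c=3)]
  13. access 39: MISS, evict 17(c=1). Cache: [39(c=1) 32(c=2) 71(c=2) 40(c=3)]
  14. access 17: MISS, evict 39(c=1). Cache: [17(c=1) 32(c=2) 71(c=2) 40(c=3)]
  15. access 11: MISS, evict 17(c=1). Cache: [11(c=1) 32(c=2) 71(c=2) 40(c=3)]
  16. access 17: MISS, evict 11(c=1). Cache: [17(c=1) 32(c=2) 71(c=2) 40(c=3)]
  17. access 39: MISS, evict 17(c=1). Cache: [39(c=1) 32(c=2) 71(c=2) 40(c=3)]
  18. access 39: HIT, count now 2. Cache: [32(c=2) 71(c=2) 39(c=2) 40(c=3)]
  19. access 41: MISS, evict 32(c=2). Cache: [41(c=1) 71(c=2) 39(c=2) 40(c=3)]
  20. access 41: HIT, count now 2. Cache: [71(c=2) 39(c=2) 41(c=2) 40(c=3)]
  21. access 11: MISS, evict 71(c=2). Cache: [11(c=1) 39(c=2) 41(c=2) 40(c=3)]
  22. access 11: HIT, count now 2. Cache: [39(c=2) 41(c=2) 11(c=2) 40(c=3)]
  23. access 11: HIT, count now 3. Cache: [39(c=2) 41(c=2) 40(c=3) 11(c=3)]
  24. access 39: HIT, count now 3. Cache: [41(c=2) 40(c=3) 11(c=3) 39(c=3)]
  25. access 69: MISS, evict 41(c=2). Cache: [69(c=1) 40(c=3) 11(c=3) 39(c=3)]
  26. access 41: MISS, evict 69(c=1). Cache: [41(c=1) 40(c=3) 11(c=3) 39(c=3)]
  27. access 41: HIT, count now 2. Cache: [41(c=2) 40(c=3) 11(c=3) 39(c=3)]
  28. access 39: HIT, count now 4. Cache: [41(c=2) 40(c=3) 11(c=3) 39(c=4)]
  29. access 39: HIT, count now 5. Cache: [41(c=2) 40(c=3) 11(c=3) 39(c=5)]
  30. access 83: MISS, evict 41(c=2). Cache: [83(c=1) 40(c=3) 11(c=3) 39(c=5)]
  31. access 40: HIT, count now 4. Cache: [83(c=1) 11(c=3) 40(c=4) 39(c=5)]
  32. access 71: MISS, evict 83(c=1). Cache: [71(c=1) 11(c=3) 40(c=4) 39(c=5)]
  33. access 39: HIT, count now 6. Cache: [71(c=1) 11(c=3) 40(c=4) 39(c=6)]
  34. access 39: HIT, count now 7. Cache: [71(c=1) 11(c=3) 40(c=4) 39(c=7)]
  35. access 83: MISS, evict 71(c=1). Cache: [83(c=1) 11(c=3) 40(c=4) 39(c=7)]
  36. access 39: HIT, count now 8. Cache: [83(c=1) 11(c=3) 40(c=4) 39(c=8)]
  37. access 11: HIT, count now 4. Cache: [83(c=1) 40(c=4) 11(c=4) 39(c=8)]
Total: 17 hits, 20 misses, 16 evictions

Answer: 83 40 11 39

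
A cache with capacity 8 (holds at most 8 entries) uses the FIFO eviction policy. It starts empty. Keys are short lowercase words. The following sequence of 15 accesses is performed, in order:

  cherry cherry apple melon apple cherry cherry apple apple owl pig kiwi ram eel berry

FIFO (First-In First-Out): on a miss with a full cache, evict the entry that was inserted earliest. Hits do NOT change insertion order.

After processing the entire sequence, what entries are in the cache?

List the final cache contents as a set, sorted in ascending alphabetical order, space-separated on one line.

Answer: apple berry eel kiwi melon owl pig ram

Derivation:
FIFO simulation (capacity=8):
  1. access cherry: MISS. Cache (old->new): [cherry]
  2. access cherry: HIT. Cache (old->new): [cherry]
  3. access apple: MISS. Cache (old->new): [cherry apple]
  4. access melon: MISS. Cache (old->new): [cherry apple melon]
  5. access apple: HIT. Cache (old->new): [cherry apple melon]
  6. access cherry: HIT. Cache (old->new): [cherry apple melon]
  7. access cherry: HIT. Cache (old->new): [cherry apple melon]
  8. access apple: HIT. Cache (old->new): [cherry apple melon]
  9. access apple: HIT. Cache (old->new): [cherry apple melon]
  10. access owl: MISS. Cache (old->new): [cherry apple melon owl]
  11. access pig: MISS. Cache (old->new): [cherry apple melon owl pig]
  12. access kiwi: MISS. Cache (old->new): [cherry apple melon owl pig kiwi]
  13. access ram: MISS. Cache (old->new): [cherry apple melon owl pig kiwi ram]
  14. access eel: MISS. Cache (old->new): [cherry apple melon owl pig kiwi ram eel]
  15. access berry: MISS, evict cherry. Cache (old->new): [apple melon owl pig kiwi ram eel berry]
Total: 6 hits, 9 misses, 1 evictions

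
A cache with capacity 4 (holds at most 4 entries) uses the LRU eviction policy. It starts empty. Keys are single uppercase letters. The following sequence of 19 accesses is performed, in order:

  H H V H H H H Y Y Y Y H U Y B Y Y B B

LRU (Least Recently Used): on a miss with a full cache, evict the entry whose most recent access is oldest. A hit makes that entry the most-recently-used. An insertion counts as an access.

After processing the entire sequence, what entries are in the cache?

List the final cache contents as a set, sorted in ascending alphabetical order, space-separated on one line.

Answer: B H U Y

Derivation:
LRU simulation (capacity=4):
  1. access H: MISS. Cache (LRU->MRU): [H]
  2. access H: HIT. Cache (LRU->MRU): [H]
  3. access V: MISS. Cache (LRU->MRU): [H V]
  4. access H: HIT. Cache (LRU->MRU): [V H]
  5. access H: HIT. Cache (LRU->MRU): [V H]
  6. access H: HIT. Cache (LRU->MRU): [V H]
  7. access H: HIT. Cache (LRU->MRU): [V H]
  8. access Y: MISS. Cache (LRU->MRU): [V H Y]
  9. access Y: HIT. Cache (LRU->MRU): [V H Y]
  10. access Y: HIT. Cache (LRU->MRU): [V H Y]
  11. access Y: HIT. Cache (LRU->MRU): [V H Y]
  12. access H: HIT. Cache (LRU->MRU): [V Y H]
  13. access U: MISS. Cache (LRU->MRU): [V Y H U]
  14. access Y: HIT. Cache (LRU->MRU): [V H U Y]
  15. access B: MISS, evict V. Cache (LRU->MRU): [H U Y B]
  16. access Y: HIT. Cache (LRU->MRU): [H U B Y]
  17. access Y: HIT. Cache (LRU->MRU): [H U B Y]
  18. access B: HIT. Cache (LRU->MRU): [H U Y B]
  19. access B: HIT. Cache (LRU->MRU): [H U Y B]
Total: 14 hits, 5 misses, 1 evictions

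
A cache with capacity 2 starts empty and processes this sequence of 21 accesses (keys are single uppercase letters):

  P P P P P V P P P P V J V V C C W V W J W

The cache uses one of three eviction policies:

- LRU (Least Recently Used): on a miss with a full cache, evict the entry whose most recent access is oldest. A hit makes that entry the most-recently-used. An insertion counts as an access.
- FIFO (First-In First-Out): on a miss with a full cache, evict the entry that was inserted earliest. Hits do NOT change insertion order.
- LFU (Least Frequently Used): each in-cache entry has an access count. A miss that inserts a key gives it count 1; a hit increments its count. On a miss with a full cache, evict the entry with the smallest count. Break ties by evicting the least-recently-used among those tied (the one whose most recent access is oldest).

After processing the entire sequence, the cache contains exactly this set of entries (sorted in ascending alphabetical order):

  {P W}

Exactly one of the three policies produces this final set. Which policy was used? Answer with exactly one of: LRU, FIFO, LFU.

Answer: LFU

Derivation:
Simulating under each policy and comparing final sets:
  LRU: final set = {J W} -> differs
  FIFO: final set = {J W} -> differs
  LFU: final set = {P W} -> MATCHES target
Only LFU produces the target set.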